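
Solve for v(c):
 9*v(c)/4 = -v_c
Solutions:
 v(c) = C1*exp(-9*c/4)


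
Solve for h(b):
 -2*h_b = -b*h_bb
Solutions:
 h(b) = C1 + C2*b^3


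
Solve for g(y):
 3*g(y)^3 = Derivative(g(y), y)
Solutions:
 g(y) = -sqrt(2)*sqrt(-1/(C1 + 3*y))/2
 g(y) = sqrt(2)*sqrt(-1/(C1 + 3*y))/2


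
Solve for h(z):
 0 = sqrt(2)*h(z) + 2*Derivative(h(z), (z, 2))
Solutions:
 h(z) = C1*sin(2^(3/4)*z/2) + C2*cos(2^(3/4)*z/2)


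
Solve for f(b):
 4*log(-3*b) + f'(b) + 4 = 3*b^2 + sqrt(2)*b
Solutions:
 f(b) = C1 + b^3 + sqrt(2)*b^2/2 - 4*b*log(-b) - 4*b*log(3)


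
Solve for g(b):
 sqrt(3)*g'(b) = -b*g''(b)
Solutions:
 g(b) = C1 + C2*b^(1 - sqrt(3))


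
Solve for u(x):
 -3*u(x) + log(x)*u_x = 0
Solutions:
 u(x) = C1*exp(3*li(x))


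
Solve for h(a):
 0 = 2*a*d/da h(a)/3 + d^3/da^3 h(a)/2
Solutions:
 h(a) = C1 + Integral(C2*airyai(-6^(2/3)*a/3) + C3*airybi(-6^(2/3)*a/3), a)


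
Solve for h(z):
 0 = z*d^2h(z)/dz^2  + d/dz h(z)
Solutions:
 h(z) = C1 + C2*log(z)


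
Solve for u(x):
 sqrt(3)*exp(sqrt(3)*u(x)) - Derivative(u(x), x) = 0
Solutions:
 u(x) = sqrt(3)*(2*log(-1/(C1 + sqrt(3)*x)) - log(3))/6


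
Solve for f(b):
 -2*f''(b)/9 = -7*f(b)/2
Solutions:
 f(b) = C1*exp(-3*sqrt(7)*b/2) + C2*exp(3*sqrt(7)*b/2)


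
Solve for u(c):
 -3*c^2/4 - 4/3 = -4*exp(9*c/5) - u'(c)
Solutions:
 u(c) = C1 + c^3/4 + 4*c/3 - 20*exp(9*c/5)/9


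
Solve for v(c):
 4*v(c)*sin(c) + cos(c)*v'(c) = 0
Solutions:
 v(c) = C1*cos(c)^4


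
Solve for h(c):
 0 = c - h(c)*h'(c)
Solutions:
 h(c) = -sqrt(C1 + c^2)
 h(c) = sqrt(C1 + c^2)


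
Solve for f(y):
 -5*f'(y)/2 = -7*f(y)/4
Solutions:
 f(y) = C1*exp(7*y/10)


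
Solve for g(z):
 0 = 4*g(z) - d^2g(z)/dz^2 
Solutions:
 g(z) = C1*exp(-2*z) + C2*exp(2*z)


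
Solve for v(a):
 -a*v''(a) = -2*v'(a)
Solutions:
 v(a) = C1 + C2*a^3


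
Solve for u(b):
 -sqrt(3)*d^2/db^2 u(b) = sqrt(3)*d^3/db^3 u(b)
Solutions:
 u(b) = C1 + C2*b + C3*exp(-b)


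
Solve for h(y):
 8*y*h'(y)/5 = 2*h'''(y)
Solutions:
 h(y) = C1 + Integral(C2*airyai(10^(2/3)*y/5) + C3*airybi(10^(2/3)*y/5), y)


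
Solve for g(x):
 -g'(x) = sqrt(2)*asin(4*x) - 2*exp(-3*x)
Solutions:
 g(x) = C1 - sqrt(2)*x*asin(4*x) - sqrt(2)*sqrt(1 - 16*x^2)/4 - 2*exp(-3*x)/3


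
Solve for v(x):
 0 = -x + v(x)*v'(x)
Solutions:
 v(x) = -sqrt(C1 + x^2)
 v(x) = sqrt(C1 + x^2)


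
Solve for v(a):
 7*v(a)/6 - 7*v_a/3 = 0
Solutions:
 v(a) = C1*exp(a/2)


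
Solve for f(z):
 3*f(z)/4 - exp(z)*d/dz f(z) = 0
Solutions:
 f(z) = C1*exp(-3*exp(-z)/4)


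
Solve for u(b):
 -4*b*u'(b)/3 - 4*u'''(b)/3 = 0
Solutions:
 u(b) = C1 + Integral(C2*airyai(-b) + C3*airybi(-b), b)


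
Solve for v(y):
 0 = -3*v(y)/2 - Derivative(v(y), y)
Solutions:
 v(y) = C1*exp(-3*y/2)


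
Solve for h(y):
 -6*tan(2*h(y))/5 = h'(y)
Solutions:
 h(y) = -asin(C1*exp(-12*y/5))/2 + pi/2
 h(y) = asin(C1*exp(-12*y/5))/2


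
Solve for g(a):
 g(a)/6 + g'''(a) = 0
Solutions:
 g(a) = C3*exp(-6^(2/3)*a/6) + (C1*sin(2^(2/3)*3^(1/6)*a/4) + C2*cos(2^(2/3)*3^(1/6)*a/4))*exp(6^(2/3)*a/12)


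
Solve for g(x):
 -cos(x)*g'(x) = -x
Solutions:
 g(x) = C1 + Integral(x/cos(x), x)


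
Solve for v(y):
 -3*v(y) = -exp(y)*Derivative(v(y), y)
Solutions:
 v(y) = C1*exp(-3*exp(-y))


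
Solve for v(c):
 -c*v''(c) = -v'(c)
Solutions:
 v(c) = C1 + C2*c^2


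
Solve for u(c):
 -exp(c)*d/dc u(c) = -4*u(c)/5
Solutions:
 u(c) = C1*exp(-4*exp(-c)/5)


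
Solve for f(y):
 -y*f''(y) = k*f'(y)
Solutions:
 f(y) = C1 + y^(1 - re(k))*(C2*sin(log(y)*Abs(im(k))) + C3*cos(log(y)*im(k)))


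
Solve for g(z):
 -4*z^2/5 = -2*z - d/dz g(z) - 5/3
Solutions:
 g(z) = C1 + 4*z^3/15 - z^2 - 5*z/3


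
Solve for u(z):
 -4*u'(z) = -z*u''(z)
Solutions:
 u(z) = C1 + C2*z^5


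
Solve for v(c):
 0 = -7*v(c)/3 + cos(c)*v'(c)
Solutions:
 v(c) = C1*(sin(c) + 1)^(7/6)/(sin(c) - 1)^(7/6)


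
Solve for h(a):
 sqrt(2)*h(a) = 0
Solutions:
 h(a) = 0


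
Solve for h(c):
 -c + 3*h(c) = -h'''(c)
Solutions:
 h(c) = C3*exp(-3^(1/3)*c) + c/3 + (C1*sin(3^(5/6)*c/2) + C2*cos(3^(5/6)*c/2))*exp(3^(1/3)*c/2)


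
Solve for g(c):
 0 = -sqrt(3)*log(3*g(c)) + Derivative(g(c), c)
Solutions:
 -sqrt(3)*Integral(1/(log(_y) + log(3)), (_y, g(c)))/3 = C1 - c


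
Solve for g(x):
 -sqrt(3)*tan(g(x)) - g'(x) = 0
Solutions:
 g(x) = pi - asin(C1*exp(-sqrt(3)*x))
 g(x) = asin(C1*exp(-sqrt(3)*x))


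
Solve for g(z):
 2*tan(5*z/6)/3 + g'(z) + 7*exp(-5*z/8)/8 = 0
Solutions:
 g(z) = C1 - 2*log(tan(5*z/6)^2 + 1)/5 + 7*exp(-5*z/8)/5


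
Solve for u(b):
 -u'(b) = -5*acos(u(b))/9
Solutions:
 Integral(1/acos(_y), (_y, u(b))) = C1 + 5*b/9


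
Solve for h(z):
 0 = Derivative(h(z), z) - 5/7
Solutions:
 h(z) = C1 + 5*z/7


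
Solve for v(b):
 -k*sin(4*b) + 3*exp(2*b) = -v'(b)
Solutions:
 v(b) = C1 - k*cos(4*b)/4 - 3*exp(2*b)/2


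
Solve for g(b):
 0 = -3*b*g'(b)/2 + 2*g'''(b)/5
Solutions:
 g(b) = C1 + Integral(C2*airyai(30^(1/3)*b/2) + C3*airybi(30^(1/3)*b/2), b)


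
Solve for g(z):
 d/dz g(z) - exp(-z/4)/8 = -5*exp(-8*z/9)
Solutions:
 g(z) = C1 - exp(-z/4)/2 + 45*exp(-8*z/9)/8


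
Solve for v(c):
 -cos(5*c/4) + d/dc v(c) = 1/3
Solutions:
 v(c) = C1 + c/3 + 4*sin(5*c/4)/5


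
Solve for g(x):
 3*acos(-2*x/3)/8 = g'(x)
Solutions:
 g(x) = C1 + 3*x*acos(-2*x/3)/8 + 3*sqrt(9 - 4*x^2)/16


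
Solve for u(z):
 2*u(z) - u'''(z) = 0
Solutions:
 u(z) = C3*exp(2^(1/3)*z) + (C1*sin(2^(1/3)*sqrt(3)*z/2) + C2*cos(2^(1/3)*sqrt(3)*z/2))*exp(-2^(1/3)*z/2)


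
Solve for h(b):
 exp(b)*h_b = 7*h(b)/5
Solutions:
 h(b) = C1*exp(-7*exp(-b)/5)


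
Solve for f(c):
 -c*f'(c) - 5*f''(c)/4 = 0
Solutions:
 f(c) = C1 + C2*erf(sqrt(10)*c/5)


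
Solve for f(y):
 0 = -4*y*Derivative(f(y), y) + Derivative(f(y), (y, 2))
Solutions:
 f(y) = C1 + C2*erfi(sqrt(2)*y)


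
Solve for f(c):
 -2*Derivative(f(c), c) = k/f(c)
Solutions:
 f(c) = -sqrt(C1 - c*k)
 f(c) = sqrt(C1 - c*k)


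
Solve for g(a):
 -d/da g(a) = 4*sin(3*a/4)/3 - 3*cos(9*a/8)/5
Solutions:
 g(a) = C1 + 8*sin(9*a/8)/15 + 16*cos(3*a/4)/9


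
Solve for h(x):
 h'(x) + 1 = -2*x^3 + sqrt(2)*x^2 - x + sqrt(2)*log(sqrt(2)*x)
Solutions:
 h(x) = C1 - x^4/2 + sqrt(2)*x^3/3 - x^2/2 + sqrt(2)*x*log(x) - sqrt(2)*x - x + sqrt(2)*x*log(2)/2


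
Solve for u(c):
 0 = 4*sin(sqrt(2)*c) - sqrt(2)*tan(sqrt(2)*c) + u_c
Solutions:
 u(c) = C1 - log(cos(sqrt(2)*c)) + 2*sqrt(2)*cos(sqrt(2)*c)


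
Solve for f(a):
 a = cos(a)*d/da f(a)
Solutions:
 f(a) = C1 + Integral(a/cos(a), a)


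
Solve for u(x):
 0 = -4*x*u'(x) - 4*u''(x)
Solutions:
 u(x) = C1 + C2*erf(sqrt(2)*x/2)


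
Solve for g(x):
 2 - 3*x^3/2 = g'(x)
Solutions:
 g(x) = C1 - 3*x^4/8 + 2*x


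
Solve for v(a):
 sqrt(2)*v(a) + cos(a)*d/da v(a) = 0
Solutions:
 v(a) = C1*(sin(a) - 1)^(sqrt(2)/2)/(sin(a) + 1)^(sqrt(2)/2)


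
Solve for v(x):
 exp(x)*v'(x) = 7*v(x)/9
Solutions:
 v(x) = C1*exp(-7*exp(-x)/9)


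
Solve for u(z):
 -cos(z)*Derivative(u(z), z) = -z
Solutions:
 u(z) = C1 + Integral(z/cos(z), z)


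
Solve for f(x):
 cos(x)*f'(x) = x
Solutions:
 f(x) = C1 + Integral(x/cos(x), x)


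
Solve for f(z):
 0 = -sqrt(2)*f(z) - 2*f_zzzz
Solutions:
 f(z) = (C1*sin(2^(3/8)*z/2) + C2*cos(2^(3/8)*z/2))*exp(-2^(3/8)*z/2) + (C3*sin(2^(3/8)*z/2) + C4*cos(2^(3/8)*z/2))*exp(2^(3/8)*z/2)


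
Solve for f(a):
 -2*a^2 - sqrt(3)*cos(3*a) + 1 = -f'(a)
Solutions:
 f(a) = C1 + 2*a^3/3 - a + sqrt(3)*sin(3*a)/3


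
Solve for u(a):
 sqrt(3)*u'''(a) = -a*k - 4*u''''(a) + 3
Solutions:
 u(a) = C1 + C2*a + C3*a^2 + C4*exp(-sqrt(3)*a/4) - sqrt(3)*a^4*k/72 + a^3*(4*k + 3*sqrt(3))/18


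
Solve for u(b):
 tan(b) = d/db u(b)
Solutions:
 u(b) = C1 - log(cos(b))


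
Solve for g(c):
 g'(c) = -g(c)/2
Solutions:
 g(c) = C1*exp(-c/2)


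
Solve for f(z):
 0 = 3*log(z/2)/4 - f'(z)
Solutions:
 f(z) = C1 + 3*z*log(z)/4 - 3*z/4 - 3*z*log(2)/4


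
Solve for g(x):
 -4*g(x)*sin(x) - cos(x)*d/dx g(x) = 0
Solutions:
 g(x) = C1*cos(x)^4


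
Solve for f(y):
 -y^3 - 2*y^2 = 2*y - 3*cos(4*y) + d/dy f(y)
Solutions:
 f(y) = C1 - y^4/4 - 2*y^3/3 - y^2 + 3*sin(4*y)/4


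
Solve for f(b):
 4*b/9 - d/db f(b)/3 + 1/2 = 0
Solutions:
 f(b) = C1 + 2*b^2/3 + 3*b/2


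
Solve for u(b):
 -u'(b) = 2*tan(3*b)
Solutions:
 u(b) = C1 + 2*log(cos(3*b))/3


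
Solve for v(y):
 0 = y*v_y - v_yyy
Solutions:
 v(y) = C1 + Integral(C2*airyai(y) + C3*airybi(y), y)


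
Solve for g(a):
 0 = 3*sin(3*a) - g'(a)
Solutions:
 g(a) = C1 - cos(3*a)


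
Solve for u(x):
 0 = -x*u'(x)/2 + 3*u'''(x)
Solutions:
 u(x) = C1 + Integral(C2*airyai(6^(2/3)*x/6) + C3*airybi(6^(2/3)*x/6), x)


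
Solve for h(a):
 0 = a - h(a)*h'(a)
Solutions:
 h(a) = -sqrt(C1 + a^2)
 h(a) = sqrt(C1 + a^2)


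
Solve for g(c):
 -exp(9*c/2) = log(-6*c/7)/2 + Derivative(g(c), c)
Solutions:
 g(c) = C1 - c*log(-c)/2 + c*(-log(6) + 1/2 + log(42)/2) - 2*exp(9*c/2)/9


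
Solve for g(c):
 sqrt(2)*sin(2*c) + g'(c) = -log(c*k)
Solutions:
 g(c) = C1 - c*log(c*k) + c + sqrt(2)*cos(2*c)/2


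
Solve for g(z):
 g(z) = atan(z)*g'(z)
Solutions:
 g(z) = C1*exp(Integral(1/atan(z), z))


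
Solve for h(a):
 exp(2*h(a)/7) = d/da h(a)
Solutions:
 h(a) = 7*log(-sqrt(-1/(C1 + a))) - 7*log(2) + 7*log(14)/2
 h(a) = 7*log(-1/(C1 + a))/2 - 7*log(2) + 7*log(14)/2


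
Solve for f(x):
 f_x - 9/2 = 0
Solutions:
 f(x) = C1 + 9*x/2


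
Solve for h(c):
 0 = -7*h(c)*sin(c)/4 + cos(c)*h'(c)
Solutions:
 h(c) = C1/cos(c)^(7/4)


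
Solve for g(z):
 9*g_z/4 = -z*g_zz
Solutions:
 g(z) = C1 + C2/z^(5/4)


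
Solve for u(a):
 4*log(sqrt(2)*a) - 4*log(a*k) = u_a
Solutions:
 u(a) = C1 + 2*a*(-2*log(k) + log(2))


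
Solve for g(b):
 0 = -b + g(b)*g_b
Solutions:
 g(b) = -sqrt(C1 + b^2)
 g(b) = sqrt(C1 + b^2)


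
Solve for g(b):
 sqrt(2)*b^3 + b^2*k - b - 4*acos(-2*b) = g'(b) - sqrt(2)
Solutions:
 g(b) = C1 + sqrt(2)*b^4/4 + b^3*k/3 - b^2/2 - 4*b*acos(-2*b) + sqrt(2)*b - 2*sqrt(1 - 4*b^2)


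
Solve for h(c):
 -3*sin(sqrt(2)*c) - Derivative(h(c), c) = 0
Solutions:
 h(c) = C1 + 3*sqrt(2)*cos(sqrt(2)*c)/2


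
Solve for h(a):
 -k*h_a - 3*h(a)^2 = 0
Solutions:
 h(a) = k/(C1*k + 3*a)


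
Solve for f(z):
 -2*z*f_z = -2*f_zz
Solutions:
 f(z) = C1 + C2*erfi(sqrt(2)*z/2)


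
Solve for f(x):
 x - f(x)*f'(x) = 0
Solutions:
 f(x) = -sqrt(C1 + x^2)
 f(x) = sqrt(C1 + x^2)


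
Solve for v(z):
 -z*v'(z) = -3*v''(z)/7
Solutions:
 v(z) = C1 + C2*erfi(sqrt(42)*z/6)


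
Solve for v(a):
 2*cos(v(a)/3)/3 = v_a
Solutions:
 -2*a/3 - 3*log(sin(v(a)/3) - 1)/2 + 3*log(sin(v(a)/3) + 1)/2 = C1


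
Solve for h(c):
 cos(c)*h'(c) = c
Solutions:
 h(c) = C1 + Integral(c/cos(c), c)


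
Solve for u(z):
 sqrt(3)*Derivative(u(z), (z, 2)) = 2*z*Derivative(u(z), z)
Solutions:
 u(z) = C1 + C2*erfi(3^(3/4)*z/3)


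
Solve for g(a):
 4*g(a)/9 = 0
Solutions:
 g(a) = 0


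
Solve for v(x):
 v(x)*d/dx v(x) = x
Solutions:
 v(x) = -sqrt(C1 + x^2)
 v(x) = sqrt(C1 + x^2)


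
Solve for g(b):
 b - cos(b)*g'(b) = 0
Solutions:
 g(b) = C1 + Integral(b/cos(b), b)


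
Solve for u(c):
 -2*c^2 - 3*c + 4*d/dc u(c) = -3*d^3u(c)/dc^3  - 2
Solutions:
 u(c) = C1 + C2*sin(2*sqrt(3)*c/3) + C3*cos(2*sqrt(3)*c/3) + c^3/6 + 3*c^2/8 - 5*c/4


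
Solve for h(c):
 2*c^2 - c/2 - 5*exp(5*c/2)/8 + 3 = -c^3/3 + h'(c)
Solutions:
 h(c) = C1 + c^4/12 + 2*c^3/3 - c^2/4 + 3*c - exp(5*c/2)/4


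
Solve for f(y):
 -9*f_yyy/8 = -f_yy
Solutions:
 f(y) = C1 + C2*y + C3*exp(8*y/9)


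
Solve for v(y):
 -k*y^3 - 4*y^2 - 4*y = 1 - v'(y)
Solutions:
 v(y) = C1 + k*y^4/4 + 4*y^3/3 + 2*y^2 + y


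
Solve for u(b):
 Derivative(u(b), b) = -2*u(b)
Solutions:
 u(b) = C1*exp(-2*b)


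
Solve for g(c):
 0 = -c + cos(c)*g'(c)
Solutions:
 g(c) = C1 + Integral(c/cos(c), c)


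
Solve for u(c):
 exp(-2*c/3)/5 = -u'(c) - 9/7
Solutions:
 u(c) = C1 - 9*c/7 + 3*exp(-2*c/3)/10


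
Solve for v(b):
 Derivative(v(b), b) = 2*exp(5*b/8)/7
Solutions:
 v(b) = C1 + 16*exp(5*b/8)/35


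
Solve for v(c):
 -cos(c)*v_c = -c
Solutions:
 v(c) = C1 + Integral(c/cos(c), c)


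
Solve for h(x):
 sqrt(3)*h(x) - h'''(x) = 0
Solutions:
 h(x) = C3*exp(3^(1/6)*x) + (C1*sin(3^(2/3)*x/2) + C2*cos(3^(2/3)*x/2))*exp(-3^(1/6)*x/2)


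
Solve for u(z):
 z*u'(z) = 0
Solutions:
 u(z) = C1


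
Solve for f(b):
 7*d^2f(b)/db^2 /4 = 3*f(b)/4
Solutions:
 f(b) = C1*exp(-sqrt(21)*b/7) + C2*exp(sqrt(21)*b/7)


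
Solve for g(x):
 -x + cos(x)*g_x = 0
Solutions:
 g(x) = C1 + Integral(x/cos(x), x)


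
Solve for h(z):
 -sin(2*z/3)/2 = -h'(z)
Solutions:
 h(z) = C1 - 3*cos(2*z/3)/4


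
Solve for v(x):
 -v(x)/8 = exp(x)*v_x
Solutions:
 v(x) = C1*exp(exp(-x)/8)


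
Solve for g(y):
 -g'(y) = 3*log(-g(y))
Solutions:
 -li(-g(y)) = C1 - 3*y


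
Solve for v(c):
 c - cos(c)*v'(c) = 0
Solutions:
 v(c) = C1 + Integral(c/cos(c), c)


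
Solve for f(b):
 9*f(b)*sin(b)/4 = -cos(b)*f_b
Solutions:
 f(b) = C1*cos(b)^(9/4)


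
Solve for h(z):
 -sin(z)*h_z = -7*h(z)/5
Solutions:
 h(z) = C1*(cos(z) - 1)^(7/10)/(cos(z) + 1)^(7/10)


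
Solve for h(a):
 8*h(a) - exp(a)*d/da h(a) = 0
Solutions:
 h(a) = C1*exp(-8*exp(-a))


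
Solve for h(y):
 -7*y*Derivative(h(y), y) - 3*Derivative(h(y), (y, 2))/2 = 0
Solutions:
 h(y) = C1 + C2*erf(sqrt(21)*y/3)


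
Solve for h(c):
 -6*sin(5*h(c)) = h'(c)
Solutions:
 h(c) = -acos((-C1 - exp(60*c))/(C1 - exp(60*c)))/5 + 2*pi/5
 h(c) = acos((-C1 - exp(60*c))/(C1 - exp(60*c)))/5


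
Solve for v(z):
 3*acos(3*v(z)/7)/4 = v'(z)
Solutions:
 Integral(1/acos(3*_y/7), (_y, v(z))) = C1 + 3*z/4


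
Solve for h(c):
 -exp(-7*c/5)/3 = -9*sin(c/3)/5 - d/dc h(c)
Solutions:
 h(c) = C1 + 27*cos(c/3)/5 - 5*exp(-7*c/5)/21


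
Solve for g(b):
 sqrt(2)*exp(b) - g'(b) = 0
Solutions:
 g(b) = C1 + sqrt(2)*exp(b)


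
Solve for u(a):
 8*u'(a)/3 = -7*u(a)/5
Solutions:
 u(a) = C1*exp(-21*a/40)


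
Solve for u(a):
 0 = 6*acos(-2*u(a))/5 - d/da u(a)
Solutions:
 Integral(1/acos(-2*_y), (_y, u(a))) = C1 + 6*a/5


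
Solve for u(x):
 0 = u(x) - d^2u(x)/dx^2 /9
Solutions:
 u(x) = C1*exp(-3*x) + C2*exp(3*x)


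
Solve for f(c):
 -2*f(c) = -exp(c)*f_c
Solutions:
 f(c) = C1*exp(-2*exp(-c))


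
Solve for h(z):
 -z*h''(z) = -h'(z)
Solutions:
 h(z) = C1 + C2*z^2


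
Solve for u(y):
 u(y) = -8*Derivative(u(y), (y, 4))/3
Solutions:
 u(y) = (C1*sin(2^(3/4)*3^(1/4)*y/4) + C2*cos(2^(3/4)*3^(1/4)*y/4))*exp(-2^(3/4)*3^(1/4)*y/4) + (C3*sin(2^(3/4)*3^(1/4)*y/4) + C4*cos(2^(3/4)*3^(1/4)*y/4))*exp(2^(3/4)*3^(1/4)*y/4)


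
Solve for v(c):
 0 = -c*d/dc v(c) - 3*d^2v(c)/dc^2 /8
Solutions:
 v(c) = C1 + C2*erf(2*sqrt(3)*c/3)


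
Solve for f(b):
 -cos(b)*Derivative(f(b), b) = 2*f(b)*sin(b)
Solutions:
 f(b) = C1*cos(b)^2


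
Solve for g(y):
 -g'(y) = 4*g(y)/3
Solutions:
 g(y) = C1*exp(-4*y/3)


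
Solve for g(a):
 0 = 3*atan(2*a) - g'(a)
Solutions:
 g(a) = C1 + 3*a*atan(2*a) - 3*log(4*a^2 + 1)/4


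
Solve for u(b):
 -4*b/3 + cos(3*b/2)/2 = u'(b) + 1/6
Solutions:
 u(b) = C1 - 2*b^2/3 - b/6 + sin(3*b/2)/3


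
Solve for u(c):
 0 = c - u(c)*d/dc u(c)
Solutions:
 u(c) = -sqrt(C1 + c^2)
 u(c) = sqrt(C1 + c^2)


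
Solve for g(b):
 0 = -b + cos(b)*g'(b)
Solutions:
 g(b) = C1 + Integral(b/cos(b), b)


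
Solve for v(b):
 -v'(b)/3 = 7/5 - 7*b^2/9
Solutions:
 v(b) = C1 + 7*b^3/9 - 21*b/5


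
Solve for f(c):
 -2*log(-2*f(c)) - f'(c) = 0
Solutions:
 Integral(1/(log(-_y) + log(2)), (_y, f(c)))/2 = C1 - c


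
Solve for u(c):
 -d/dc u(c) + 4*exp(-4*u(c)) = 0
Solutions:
 u(c) = log(-I*(C1 + 16*c)^(1/4))
 u(c) = log(I*(C1 + 16*c)^(1/4))
 u(c) = log(-(C1 + 16*c)^(1/4))
 u(c) = log(C1 + 16*c)/4


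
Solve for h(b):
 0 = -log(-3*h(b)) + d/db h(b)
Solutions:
 -Integral(1/(log(-_y) + log(3)), (_y, h(b))) = C1 - b


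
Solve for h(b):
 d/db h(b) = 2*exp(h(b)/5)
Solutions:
 h(b) = 5*log(-1/(C1 + 2*b)) + 5*log(5)


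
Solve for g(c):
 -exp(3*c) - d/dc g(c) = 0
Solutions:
 g(c) = C1 - exp(3*c)/3


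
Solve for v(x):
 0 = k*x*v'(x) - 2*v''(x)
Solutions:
 v(x) = Piecewise((-sqrt(pi)*C1*erf(x*sqrt(-k)/2)/sqrt(-k) - C2, (k > 0) | (k < 0)), (-C1*x - C2, True))


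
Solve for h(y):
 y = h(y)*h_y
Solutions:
 h(y) = -sqrt(C1 + y^2)
 h(y) = sqrt(C1 + y^2)


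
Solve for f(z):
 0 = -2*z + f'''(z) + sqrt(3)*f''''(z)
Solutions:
 f(z) = C1 + C2*z + C3*z^2 + C4*exp(-sqrt(3)*z/3) + z^4/12 - sqrt(3)*z^3/3


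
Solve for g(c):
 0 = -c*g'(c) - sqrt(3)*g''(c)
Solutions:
 g(c) = C1 + C2*erf(sqrt(2)*3^(3/4)*c/6)


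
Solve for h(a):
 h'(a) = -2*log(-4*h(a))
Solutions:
 Integral(1/(log(-_y) + 2*log(2)), (_y, h(a)))/2 = C1 - a


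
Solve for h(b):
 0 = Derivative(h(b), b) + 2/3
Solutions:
 h(b) = C1 - 2*b/3


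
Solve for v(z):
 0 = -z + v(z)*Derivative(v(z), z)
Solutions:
 v(z) = -sqrt(C1 + z^2)
 v(z) = sqrt(C1 + z^2)


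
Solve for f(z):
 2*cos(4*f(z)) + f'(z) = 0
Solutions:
 f(z) = -asin((C1 + exp(16*z))/(C1 - exp(16*z)))/4 + pi/4
 f(z) = asin((C1 + exp(16*z))/(C1 - exp(16*z)))/4


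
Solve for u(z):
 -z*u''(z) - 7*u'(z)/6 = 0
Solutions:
 u(z) = C1 + C2/z^(1/6)


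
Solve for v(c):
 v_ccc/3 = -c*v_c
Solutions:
 v(c) = C1 + Integral(C2*airyai(-3^(1/3)*c) + C3*airybi(-3^(1/3)*c), c)


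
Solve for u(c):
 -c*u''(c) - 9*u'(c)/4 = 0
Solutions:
 u(c) = C1 + C2/c^(5/4)


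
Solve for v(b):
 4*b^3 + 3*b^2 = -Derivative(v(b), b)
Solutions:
 v(b) = C1 - b^4 - b^3


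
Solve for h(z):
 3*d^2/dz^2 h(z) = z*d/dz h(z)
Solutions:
 h(z) = C1 + C2*erfi(sqrt(6)*z/6)


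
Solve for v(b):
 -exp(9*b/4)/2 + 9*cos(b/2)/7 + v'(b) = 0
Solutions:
 v(b) = C1 + 2*exp(9*b/4)/9 - 18*sin(b/2)/7


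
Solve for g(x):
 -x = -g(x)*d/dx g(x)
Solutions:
 g(x) = -sqrt(C1 + x^2)
 g(x) = sqrt(C1 + x^2)


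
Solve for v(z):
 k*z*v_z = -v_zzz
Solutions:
 v(z) = C1 + Integral(C2*airyai(z*(-k)^(1/3)) + C3*airybi(z*(-k)^(1/3)), z)


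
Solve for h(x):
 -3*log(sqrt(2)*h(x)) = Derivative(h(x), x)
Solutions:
 2*Integral(1/(2*log(_y) + log(2)), (_y, h(x)))/3 = C1 - x


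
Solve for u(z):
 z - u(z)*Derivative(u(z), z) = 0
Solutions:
 u(z) = -sqrt(C1 + z^2)
 u(z) = sqrt(C1 + z^2)


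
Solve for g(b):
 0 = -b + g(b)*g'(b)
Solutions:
 g(b) = -sqrt(C1 + b^2)
 g(b) = sqrt(C1 + b^2)


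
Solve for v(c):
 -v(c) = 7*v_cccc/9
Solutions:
 v(c) = (C1*sin(sqrt(6)*7^(3/4)*c/14) + C2*cos(sqrt(6)*7^(3/4)*c/14))*exp(-sqrt(6)*7^(3/4)*c/14) + (C3*sin(sqrt(6)*7^(3/4)*c/14) + C4*cos(sqrt(6)*7^(3/4)*c/14))*exp(sqrt(6)*7^(3/4)*c/14)


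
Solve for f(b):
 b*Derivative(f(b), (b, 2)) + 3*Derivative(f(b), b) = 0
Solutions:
 f(b) = C1 + C2/b^2


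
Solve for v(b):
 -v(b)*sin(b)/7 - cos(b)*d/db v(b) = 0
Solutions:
 v(b) = C1*cos(b)^(1/7)


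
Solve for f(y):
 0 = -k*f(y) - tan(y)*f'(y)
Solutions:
 f(y) = C1*exp(-k*log(sin(y)))


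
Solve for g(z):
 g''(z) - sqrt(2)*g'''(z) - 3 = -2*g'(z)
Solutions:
 g(z) = C1 + C2*exp(sqrt(2)*z*(1 - sqrt(1 + 8*sqrt(2)))/4) + C3*exp(sqrt(2)*z*(1 + sqrt(1 + 8*sqrt(2)))/4) + 3*z/2


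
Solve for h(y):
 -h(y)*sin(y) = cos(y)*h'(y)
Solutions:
 h(y) = C1*cos(y)


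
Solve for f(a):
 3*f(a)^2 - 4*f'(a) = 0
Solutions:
 f(a) = -4/(C1 + 3*a)


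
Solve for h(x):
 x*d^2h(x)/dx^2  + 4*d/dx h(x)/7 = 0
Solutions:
 h(x) = C1 + C2*x^(3/7)


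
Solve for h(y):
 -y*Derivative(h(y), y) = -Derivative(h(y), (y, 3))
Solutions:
 h(y) = C1 + Integral(C2*airyai(y) + C3*airybi(y), y)


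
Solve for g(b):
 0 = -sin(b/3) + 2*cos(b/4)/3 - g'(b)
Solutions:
 g(b) = C1 + 8*sin(b/4)/3 + 3*cos(b/3)


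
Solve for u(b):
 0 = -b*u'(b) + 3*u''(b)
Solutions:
 u(b) = C1 + C2*erfi(sqrt(6)*b/6)


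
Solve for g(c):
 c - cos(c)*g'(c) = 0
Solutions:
 g(c) = C1 + Integral(c/cos(c), c)


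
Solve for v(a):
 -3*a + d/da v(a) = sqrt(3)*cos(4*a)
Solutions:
 v(a) = C1 + 3*a^2/2 + sqrt(3)*sin(4*a)/4


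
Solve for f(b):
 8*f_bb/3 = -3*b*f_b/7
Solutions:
 f(b) = C1 + C2*erf(3*sqrt(7)*b/28)


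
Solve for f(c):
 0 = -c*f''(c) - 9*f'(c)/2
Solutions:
 f(c) = C1 + C2/c^(7/2)


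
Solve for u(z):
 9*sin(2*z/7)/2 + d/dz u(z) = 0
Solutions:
 u(z) = C1 + 63*cos(2*z/7)/4


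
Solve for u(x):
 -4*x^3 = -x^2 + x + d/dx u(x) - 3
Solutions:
 u(x) = C1 - x^4 + x^3/3 - x^2/2 + 3*x


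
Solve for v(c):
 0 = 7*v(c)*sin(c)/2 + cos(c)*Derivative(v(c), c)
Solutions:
 v(c) = C1*cos(c)^(7/2)


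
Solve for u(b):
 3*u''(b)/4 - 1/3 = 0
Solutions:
 u(b) = C1 + C2*b + 2*b^2/9


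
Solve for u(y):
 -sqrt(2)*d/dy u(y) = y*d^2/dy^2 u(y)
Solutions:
 u(y) = C1 + C2*y^(1 - sqrt(2))


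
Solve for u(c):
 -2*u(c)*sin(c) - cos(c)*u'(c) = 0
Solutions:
 u(c) = C1*cos(c)^2


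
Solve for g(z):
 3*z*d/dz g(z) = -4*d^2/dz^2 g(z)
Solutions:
 g(z) = C1 + C2*erf(sqrt(6)*z/4)


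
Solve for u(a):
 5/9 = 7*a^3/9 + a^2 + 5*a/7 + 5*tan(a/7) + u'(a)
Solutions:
 u(a) = C1 - 7*a^4/36 - a^3/3 - 5*a^2/14 + 5*a/9 + 35*log(cos(a/7))


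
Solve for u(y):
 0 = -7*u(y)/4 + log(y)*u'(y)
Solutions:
 u(y) = C1*exp(7*li(y)/4)


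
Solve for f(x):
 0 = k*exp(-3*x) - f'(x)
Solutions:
 f(x) = C1 - k*exp(-3*x)/3


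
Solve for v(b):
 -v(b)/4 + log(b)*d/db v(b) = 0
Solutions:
 v(b) = C1*exp(li(b)/4)


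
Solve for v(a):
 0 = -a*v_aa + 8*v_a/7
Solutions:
 v(a) = C1 + C2*a^(15/7)


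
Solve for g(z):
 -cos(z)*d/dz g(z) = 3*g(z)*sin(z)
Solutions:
 g(z) = C1*cos(z)^3


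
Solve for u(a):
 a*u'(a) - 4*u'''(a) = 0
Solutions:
 u(a) = C1 + Integral(C2*airyai(2^(1/3)*a/2) + C3*airybi(2^(1/3)*a/2), a)


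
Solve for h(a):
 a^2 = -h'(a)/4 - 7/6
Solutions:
 h(a) = C1 - 4*a^3/3 - 14*a/3


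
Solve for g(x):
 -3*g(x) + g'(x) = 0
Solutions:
 g(x) = C1*exp(3*x)


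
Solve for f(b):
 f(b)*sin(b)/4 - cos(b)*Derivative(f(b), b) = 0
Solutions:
 f(b) = C1/cos(b)^(1/4)


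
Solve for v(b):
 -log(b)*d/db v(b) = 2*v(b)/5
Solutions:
 v(b) = C1*exp(-2*li(b)/5)


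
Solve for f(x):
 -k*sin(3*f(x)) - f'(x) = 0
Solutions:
 f(x) = -acos((-C1 - exp(6*k*x))/(C1 - exp(6*k*x)))/3 + 2*pi/3
 f(x) = acos((-C1 - exp(6*k*x))/(C1 - exp(6*k*x)))/3


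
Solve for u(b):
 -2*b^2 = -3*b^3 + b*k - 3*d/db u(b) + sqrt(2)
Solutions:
 u(b) = C1 - b^4/4 + 2*b^3/9 + b^2*k/6 + sqrt(2)*b/3


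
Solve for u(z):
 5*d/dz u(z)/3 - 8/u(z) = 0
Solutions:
 u(z) = -sqrt(C1 + 240*z)/5
 u(z) = sqrt(C1 + 240*z)/5


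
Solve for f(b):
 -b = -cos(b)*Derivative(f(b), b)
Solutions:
 f(b) = C1 + Integral(b/cos(b), b)


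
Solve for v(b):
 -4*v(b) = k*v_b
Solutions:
 v(b) = C1*exp(-4*b/k)


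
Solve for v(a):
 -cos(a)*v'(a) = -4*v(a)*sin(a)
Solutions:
 v(a) = C1/cos(a)^4


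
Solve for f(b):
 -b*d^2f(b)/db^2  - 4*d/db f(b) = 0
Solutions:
 f(b) = C1 + C2/b^3


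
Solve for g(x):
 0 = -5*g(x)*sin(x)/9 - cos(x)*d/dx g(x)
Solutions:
 g(x) = C1*cos(x)^(5/9)


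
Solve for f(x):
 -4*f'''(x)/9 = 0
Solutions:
 f(x) = C1 + C2*x + C3*x^2


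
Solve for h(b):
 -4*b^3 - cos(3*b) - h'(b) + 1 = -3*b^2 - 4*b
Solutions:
 h(b) = C1 - b^4 + b^3 + 2*b^2 + b - sin(3*b)/3


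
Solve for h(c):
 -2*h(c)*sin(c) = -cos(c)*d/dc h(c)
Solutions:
 h(c) = C1/cos(c)^2


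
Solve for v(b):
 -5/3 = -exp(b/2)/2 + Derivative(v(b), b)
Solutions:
 v(b) = C1 - 5*b/3 + exp(b/2)


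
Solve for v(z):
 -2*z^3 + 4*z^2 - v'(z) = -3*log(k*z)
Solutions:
 v(z) = C1 - z^4/2 + 4*z^3/3 + 3*z*log(k*z) - 3*z


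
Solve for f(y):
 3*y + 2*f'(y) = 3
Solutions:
 f(y) = C1 - 3*y^2/4 + 3*y/2


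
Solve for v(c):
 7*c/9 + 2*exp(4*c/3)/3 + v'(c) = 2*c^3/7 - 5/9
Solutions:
 v(c) = C1 + c^4/14 - 7*c^2/18 - 5*c/9 - exp(4*c/3)/2


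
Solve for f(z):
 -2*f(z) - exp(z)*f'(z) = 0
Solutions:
 f(z) = C1*exp(2*exp(-z))


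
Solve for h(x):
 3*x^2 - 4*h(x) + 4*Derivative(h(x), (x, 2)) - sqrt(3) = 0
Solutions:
 h(x) = C1*exp(-x) + C2*exp(x) + 3*x^2/4 - sqrt(3)/4 + 3/2


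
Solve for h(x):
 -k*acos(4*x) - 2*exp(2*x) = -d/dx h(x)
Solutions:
 h(x) = C1 + k*(x*acos(4*x) - sqrt(1 - 16*x^2)/4) + exp(2*x)


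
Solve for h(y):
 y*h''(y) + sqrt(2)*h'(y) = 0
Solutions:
 h(y) = C1 + C2*y^(1 - sqrt(2))


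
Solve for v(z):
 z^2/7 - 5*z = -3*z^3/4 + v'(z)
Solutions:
 v(z) = C1 + 3*z^4/16 + z^3/21 - 5*z^2/2


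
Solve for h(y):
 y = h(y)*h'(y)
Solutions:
 h(y) = -sqrt(C1 + y^2)
 h(y) = sqrt(C1 + y^2)


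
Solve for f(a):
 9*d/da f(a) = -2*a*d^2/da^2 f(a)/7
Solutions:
 f(a) = C1 + C2/a^(61/2)


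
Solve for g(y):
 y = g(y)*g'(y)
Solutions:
 g(y) = -sqrt(C1 + y^2)
 g(y) = sqrt(C1 + y^2)


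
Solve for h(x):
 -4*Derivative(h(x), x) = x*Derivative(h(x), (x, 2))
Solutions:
 h(x) = C1 + C2/x^3


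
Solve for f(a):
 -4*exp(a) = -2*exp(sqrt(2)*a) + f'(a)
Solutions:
 f(a) = C1 - 4*exp(a) + sqrt(2)*exp(sqrt(2)*a)


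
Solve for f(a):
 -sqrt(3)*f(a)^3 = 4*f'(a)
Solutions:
 f(a) = -sqrt(2)*sqrt(-1/(C1 - sqrt(3)*a))
 f(a) = sqrt(2)*sqrt(-1/(C1 - sqrt(3)*a))


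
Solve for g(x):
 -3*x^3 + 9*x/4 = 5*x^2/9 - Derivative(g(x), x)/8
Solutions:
 g(x) = C1 + 6*x^4 + 40*x^3/27 - 9*x^2


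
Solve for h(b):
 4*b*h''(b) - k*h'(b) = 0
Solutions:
 h(b) = C1 + b^(re(k)/4 + 1)*(C2*sin(log(b)*Abs(im(k))/4) + C3*cos(log(b)*im(k)/4))


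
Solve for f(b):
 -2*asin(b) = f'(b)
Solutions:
 f(b) = C1 - 2*b*asin(b) - 2*sqrt(1 - b^2)


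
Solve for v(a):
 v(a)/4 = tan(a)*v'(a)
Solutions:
 v(a) = C1*sin(a)^(1/4)


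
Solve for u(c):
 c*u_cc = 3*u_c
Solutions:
 u(c) = C1 + C2*c^4


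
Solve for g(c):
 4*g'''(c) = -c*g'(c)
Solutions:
 g(c) = C1 + Integral(C2*airyai(-2^(1/3)*c/2) + C3*airybi(-2^(1/3)*c/2), c)


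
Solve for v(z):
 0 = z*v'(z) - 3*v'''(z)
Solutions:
 v(z) = C1 + Integral(C2*airyai(3^(2/3)*z/3) + C3*airybi(3^(2/3)*z/3), z)


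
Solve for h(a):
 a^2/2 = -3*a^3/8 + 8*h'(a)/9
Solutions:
 h(a) = C1 + 27*a^4/256 + 3*a^3/16


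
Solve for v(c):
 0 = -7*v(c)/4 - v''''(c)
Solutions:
 v(c) = (C1*sin(7^(1/4)*c/2) + C2*cos(7^(1/4)*c/2))*exp(-7^(1/4)*c/2) + (C3*sin(7^(1/4)*c/2) + C4*cos(7^(1/4)*c/2))*exp(7^(1/4)*c/2)


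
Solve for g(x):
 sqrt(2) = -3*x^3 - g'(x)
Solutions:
 g(x) = C1 - 3*x^4/4 - sqrt(2)*x


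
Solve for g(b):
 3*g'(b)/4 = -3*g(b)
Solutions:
 g(b) = C1*exp(-4*b)


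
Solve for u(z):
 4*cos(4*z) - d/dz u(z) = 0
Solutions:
 u(z) = C1 + sin(4*z)


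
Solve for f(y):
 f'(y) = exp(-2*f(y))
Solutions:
 f(y) = log(-sqrt(C1 + 2*y))
 f(y) = log(C1 + 2*y)/2


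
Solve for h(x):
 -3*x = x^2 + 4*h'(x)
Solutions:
 h(x) = C1 - x^3/12 - 3*x^2/8


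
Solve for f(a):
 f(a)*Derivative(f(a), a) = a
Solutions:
 f(a) = -sqrt(C1 + a^2)
 f(a) = sqrt(C1 + a^2)


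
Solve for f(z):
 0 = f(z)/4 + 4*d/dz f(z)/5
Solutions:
 f(z) = C1*exp(-5*z/16)


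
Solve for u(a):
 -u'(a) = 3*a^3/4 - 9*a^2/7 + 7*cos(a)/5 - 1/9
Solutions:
 u(a) = C1 - 3*a^4/16 + 3*a^3/7 + a/9 - 7*sin(a)/5


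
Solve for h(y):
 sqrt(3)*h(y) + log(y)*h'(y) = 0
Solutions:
 h(y) = C1*exp(-sqrt(3)*li(y))


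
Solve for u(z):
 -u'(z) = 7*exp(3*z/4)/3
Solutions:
 u(z) = C1 - 28*exp(3*z/4)/9


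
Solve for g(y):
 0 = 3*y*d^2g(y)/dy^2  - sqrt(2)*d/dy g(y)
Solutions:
 g(y) = C1 + C2*y^(sqrt(2)/3 + 1)


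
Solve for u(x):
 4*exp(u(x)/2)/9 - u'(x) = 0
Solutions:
 u(x) = 2*log(-1/(C1 + 4*x)) + 2*log(18)


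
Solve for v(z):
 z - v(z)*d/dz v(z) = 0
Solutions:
 v(z) = -sqrt(C1 + z^2)
 v(z) = sqrt(C1 + z^2)


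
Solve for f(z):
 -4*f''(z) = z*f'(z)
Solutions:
 f(z) = C1 + C2*erf(sqrt(2)*z/4)


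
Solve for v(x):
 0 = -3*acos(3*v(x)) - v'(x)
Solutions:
 Integral(1/acos(3*_y), (_y, v(x))) = C1 - 3*x


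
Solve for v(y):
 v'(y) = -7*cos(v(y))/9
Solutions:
 7*y/9 - log(sin(v(y)) - 1)/2 + log(sin(v(y)) + 1)/2 = C1


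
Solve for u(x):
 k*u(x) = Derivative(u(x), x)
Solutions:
 u(x) = C1*exp(k*x)


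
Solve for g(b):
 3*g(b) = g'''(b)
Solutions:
 g(b) = C3*exp(3^(1/3)*b) + (C1*sin(3^(5/6)*b/2) + C2*cos(3^(5/6)*b/2))*exp(-3^(1/3)*b/2)


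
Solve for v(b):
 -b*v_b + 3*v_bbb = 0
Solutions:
 v(b) = C1 + Integral(C2*airyai(3^(2/3)*b/3) + C3*airybi(3^(2/3)*b/3), b)


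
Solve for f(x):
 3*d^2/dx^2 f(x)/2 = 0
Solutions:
 f(x) = C1 + C2*x


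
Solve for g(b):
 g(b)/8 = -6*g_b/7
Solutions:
 g(b) = C1*exp(-7*b/48)


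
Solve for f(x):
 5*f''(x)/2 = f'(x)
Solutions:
 f(x) = C1 + C2*exp(2*x/5)


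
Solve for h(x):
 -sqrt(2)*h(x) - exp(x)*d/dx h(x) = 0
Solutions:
 h(x) = C1*exp(sqrt(2)*exp(-x))


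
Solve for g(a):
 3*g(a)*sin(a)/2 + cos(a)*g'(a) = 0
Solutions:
 g(a) = C1*cos(a)^(3/2)


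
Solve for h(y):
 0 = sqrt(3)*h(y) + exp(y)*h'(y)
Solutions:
 h(y) = C1*exp(sqrt(3)*exp(-y))


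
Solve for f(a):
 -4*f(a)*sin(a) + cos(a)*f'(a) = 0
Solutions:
 f(a) = C1/cos(a)^4


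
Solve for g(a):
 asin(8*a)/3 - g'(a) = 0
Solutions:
 g(a) = C1 + a*asin(8*a)/3 + sqrt(1 - 64*a^2)/24


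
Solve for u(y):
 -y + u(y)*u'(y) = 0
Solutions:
 u(y) = -sqrt(C1 + y^2)
 u(y) = sqrt(C1 + y^2)


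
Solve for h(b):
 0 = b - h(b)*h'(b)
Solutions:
 h(b) = -sqrt(C1 + b^2)
 h(b) = sqrt(C1 + b^2)


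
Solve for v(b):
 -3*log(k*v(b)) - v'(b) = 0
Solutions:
 li(k*v(b))/k = C1 - 3*b


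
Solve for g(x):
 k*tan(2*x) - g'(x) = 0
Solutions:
 g(x) = C1 - k*log(cos(2*x))/2


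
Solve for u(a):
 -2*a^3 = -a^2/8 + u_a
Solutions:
 u(a) = C1 - a^4/2 + a^3/24


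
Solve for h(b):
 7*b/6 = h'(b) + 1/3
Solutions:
 h(b) = C1 + 7*b^2/12 - b/3


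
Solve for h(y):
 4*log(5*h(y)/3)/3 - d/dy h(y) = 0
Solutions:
 3*Integral(1/(-log(_y) - log(5) + log(3)), (_y, h(y)))/4 = C1 - y


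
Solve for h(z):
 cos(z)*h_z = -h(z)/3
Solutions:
 h(z) = C1*(sin(z) - 1)^(1/6)/(sin(z) + 1)^(1/6)


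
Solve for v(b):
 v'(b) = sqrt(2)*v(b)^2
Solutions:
 v(b) = -1/(C1 + sqrt(2)*b)


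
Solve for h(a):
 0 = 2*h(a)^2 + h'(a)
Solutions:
 h(a) = 1/(C1 + 2*a)


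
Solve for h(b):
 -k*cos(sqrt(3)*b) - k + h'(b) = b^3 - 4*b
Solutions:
 h(b) = C1 + b^4/4 - 2*b^2 + b*k + sqrt(3)*k*sin(sqrt(3)*b)/3


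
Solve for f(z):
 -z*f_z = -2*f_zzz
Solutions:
 f(z) = C1 + Integral(C2*airyai(2^(2/3)*z/2) + C3*airybi(2^(2/3)*z/2), z)


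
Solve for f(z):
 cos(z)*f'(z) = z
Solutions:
 f(z) = C1 + Integral(z/cos(z), z)


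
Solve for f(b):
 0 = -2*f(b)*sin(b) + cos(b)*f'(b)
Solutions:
 f(b) = C1/cos(b)^2


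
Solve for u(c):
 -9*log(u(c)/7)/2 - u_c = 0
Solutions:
 -2*Integral(1/(-log(_y) + log(7)), (_y, u(c)))/9 = C1 - c


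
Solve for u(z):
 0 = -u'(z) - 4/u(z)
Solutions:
 u(z) = -sqrt(C1 - 8*z)
 u(z) = sqrt(C1 - 8*z)


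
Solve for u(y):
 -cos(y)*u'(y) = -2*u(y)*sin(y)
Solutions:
 u(y) = C1/cos(y)^2


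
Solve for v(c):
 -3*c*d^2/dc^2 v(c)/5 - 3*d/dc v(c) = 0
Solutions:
 v(c) = C1 + C2/c^4


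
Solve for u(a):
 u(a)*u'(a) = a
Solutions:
 u(a) = -sqrt(C1 + a^2)
 u(a) = sqrt(C1 + a^2)


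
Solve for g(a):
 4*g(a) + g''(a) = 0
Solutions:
 g(a) = C1*sin(2*a) + C2*cos(2*a)


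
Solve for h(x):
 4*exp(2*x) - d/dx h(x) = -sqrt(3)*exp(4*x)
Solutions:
 h(x) = C1 + sqrt(3)*exp(4*x)/4 + 2*exp(2*x)


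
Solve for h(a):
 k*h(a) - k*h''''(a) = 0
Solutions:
 h(a) = C1*exp(-a) + C2*exp(a) + C3*sin(a) + C4*cos(a)


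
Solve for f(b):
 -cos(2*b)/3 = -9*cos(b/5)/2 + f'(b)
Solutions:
 f(b) = C1 + 45*sin(b/5)/2 - sin(2*b)/6


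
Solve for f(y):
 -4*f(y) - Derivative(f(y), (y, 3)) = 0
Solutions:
 f(y) = C3*exp(-2^(2/3)*y) + (C1*sin(2^(2/3)*sqrt(3)*y/2) + C2*cos(2^(2/3)*sqrt(3)*y/2))*exp(2^(2/3)*y/2)


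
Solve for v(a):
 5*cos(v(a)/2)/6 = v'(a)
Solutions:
 -5*a/6 - log(sin(v(a)/2) - 1) + log(sin(v(a)/2) + 1) = C1


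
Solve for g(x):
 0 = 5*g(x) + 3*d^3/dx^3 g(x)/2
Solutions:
 g(x) = C3*exp(-10^(1/3)*3^(2/3)*x/3) + (C1*sin(10^(1/3)*3^(1/6)*x/2) + C2*cos(10^(1/3)*3^(1/6)*x/2))*exp(10^(1/3)*3^(2/3)*x/6)


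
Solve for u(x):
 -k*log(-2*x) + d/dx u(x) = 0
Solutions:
 u(x) = C1 + k*x*log(-x) + k*x*(-1 + log(2))


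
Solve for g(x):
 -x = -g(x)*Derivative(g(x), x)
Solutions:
 g(x) = -sqrt(C1 + x^2)
 g(x) = sqrt(C1 + x^2)


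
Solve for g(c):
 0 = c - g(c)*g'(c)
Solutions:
 g(c) = -sqrt(C1 + c^2)
 g(c) = sqrt(C1 + c^2)


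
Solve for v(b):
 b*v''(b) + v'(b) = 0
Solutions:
 v(b) = C1 + C2*log(b)


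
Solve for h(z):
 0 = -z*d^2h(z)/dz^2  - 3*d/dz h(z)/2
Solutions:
 h(z) = C1 + C2/sqrt(z)


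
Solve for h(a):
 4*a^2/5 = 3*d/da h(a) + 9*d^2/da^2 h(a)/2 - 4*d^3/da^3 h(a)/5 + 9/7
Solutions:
 h(a) = C1 + C2*exp(a*(45 - sqrt(2985))/16) + C3*exp(a*(45 + sqrt(2985))/16) + 4*a^3/45 - 2*a^2/5 + 1439*a/1575


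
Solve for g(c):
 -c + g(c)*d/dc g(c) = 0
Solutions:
 g(c) = -sqrt(C1 + c^2)
 g(c) = sqrt(C1 + c^2)


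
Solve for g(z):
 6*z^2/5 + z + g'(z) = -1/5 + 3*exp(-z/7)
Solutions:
 g(z) = C1 - 2*z^3/5 - z^2/2 - z/5 - 21*exp(-z/7)


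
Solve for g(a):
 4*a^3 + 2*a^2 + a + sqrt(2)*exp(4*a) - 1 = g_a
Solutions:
 g(a) = C1 + a^4 + 2*a^3/3 + a^2/2 - a + sqrt(2)*exp(4*a)/4


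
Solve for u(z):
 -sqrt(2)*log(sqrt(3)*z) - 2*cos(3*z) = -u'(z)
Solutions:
 u(z) = C1 + sqrt(2)*z*(log(z) - 1) + sqrt(2)*z*log(3)/2 + 2*sin(3*z)/3


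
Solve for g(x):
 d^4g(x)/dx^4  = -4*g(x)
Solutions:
 g(x) = (C1*sin(x) + C2*cos(x))*exp(-x) + (C3*sin(x) + C4*cos(x))*exp(x)


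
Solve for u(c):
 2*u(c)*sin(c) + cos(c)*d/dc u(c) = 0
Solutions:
 u(c) = C1*cos(c)^2


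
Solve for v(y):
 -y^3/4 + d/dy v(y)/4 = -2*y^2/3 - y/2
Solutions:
 v(y) = C1 + y^4/4 - 8*y^3/9 - y^2


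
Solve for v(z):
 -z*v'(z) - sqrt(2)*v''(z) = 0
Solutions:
 v(z) = C1 + C2*erf(2^(1/4)*z/2)


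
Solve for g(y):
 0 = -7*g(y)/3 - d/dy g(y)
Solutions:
 g(y) = C1*exp(-7*y/3)


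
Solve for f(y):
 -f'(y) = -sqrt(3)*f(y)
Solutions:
 f(y) = C1*exp(sqrt(3)*y)


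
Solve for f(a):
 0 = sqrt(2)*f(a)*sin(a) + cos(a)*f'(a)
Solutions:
 f(a) = C1*cos(a)^(sqrt(2))


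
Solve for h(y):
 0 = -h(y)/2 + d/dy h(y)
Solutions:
 h(y) = C1*exp(y/2)


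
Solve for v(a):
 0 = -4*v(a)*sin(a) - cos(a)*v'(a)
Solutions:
 v(a) = C1*cos(a)^4


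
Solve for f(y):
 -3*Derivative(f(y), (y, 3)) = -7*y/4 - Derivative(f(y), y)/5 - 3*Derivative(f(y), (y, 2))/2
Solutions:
 f(y) = C1 + C2*exp(y*(15 - sqrt(465))/60) + C3*exp(y*(15 + sqrt(465))/60) - 35*y^2/8 + 525*y/8


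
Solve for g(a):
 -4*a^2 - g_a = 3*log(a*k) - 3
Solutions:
 g(a) = C1 - 4*a^3/3 - 3*a*log(a*k) + 6*a


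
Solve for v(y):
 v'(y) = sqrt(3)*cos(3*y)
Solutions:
 v(y) = C1 + sqrt(3)*sin(3*y)/3


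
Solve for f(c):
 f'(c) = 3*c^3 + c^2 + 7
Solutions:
 f(c) = C1 + 3*c^4/4 + c^3/3 + 7*c


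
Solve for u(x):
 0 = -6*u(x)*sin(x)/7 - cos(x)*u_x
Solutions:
 u(x) = C1*cos(x)^(6/7)


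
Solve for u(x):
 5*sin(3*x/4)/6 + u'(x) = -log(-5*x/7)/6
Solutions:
 u(x) = C1 - x*log(-x)/6 - x*log(5)/6 + x/6 + x*log(7)/6 + 10*cos(3*x/4)/9


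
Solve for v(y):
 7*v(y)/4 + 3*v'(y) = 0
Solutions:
 v(y) = C1*exp(-7*y/12)


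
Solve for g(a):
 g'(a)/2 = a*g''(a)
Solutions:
 g(a) = C1 + C2*a^(3/2)


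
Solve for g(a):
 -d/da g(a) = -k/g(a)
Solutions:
 g(a) = -sqrt(C1 + 2*a*k)
 g(a) = sqrt(C1 + 2*a*k)


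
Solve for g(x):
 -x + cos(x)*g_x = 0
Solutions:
 g(x) = C1 + Integral(x/cos(x), x)


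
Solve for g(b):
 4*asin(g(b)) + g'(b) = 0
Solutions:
 Integral(1/asin(_y), (_y, g(b))) = C1 - 4*b


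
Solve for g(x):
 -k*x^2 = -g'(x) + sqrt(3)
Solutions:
 g(x) = C1 + k*x^3/3 + sqrt(3)*x


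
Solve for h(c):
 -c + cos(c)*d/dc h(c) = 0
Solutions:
 h(c) = C1 + Integral(c/cos(c), c)


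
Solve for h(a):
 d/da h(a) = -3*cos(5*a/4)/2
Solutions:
 h(a) = C1 - 6*sin(5*a/4)/5


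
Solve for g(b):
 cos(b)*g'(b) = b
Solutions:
 g(b) = C1 + Integral(b/cos(b), b)


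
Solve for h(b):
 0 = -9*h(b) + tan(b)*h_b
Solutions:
 h(b) = C1*sin(b)^9


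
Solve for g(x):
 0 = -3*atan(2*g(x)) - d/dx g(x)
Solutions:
 Integral(1/atan(2*_y), (_y, g(x))) = C1 - 3*x


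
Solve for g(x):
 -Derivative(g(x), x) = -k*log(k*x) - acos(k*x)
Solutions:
 g(x) = C1 + k*x*(log(k*x) - 1) + Piecewise((x*acos(k*x) - sqrt(-k^2*x^2 + 1)/k, Ne(k, 0)), (pi*x/2, True))


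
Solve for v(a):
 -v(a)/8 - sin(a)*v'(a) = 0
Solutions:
 v(a) = C1*(cos(a) + 1)^(1/16)/(cos(a) - 1)^(1/16)


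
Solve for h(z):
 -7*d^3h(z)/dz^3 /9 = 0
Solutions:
 h(z) = C1 + C2*z + C3*z^2


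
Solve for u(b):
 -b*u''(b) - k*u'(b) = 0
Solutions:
 u(b) = C1 + b^(1 - re(k))*(C2*sin(log(b)*Abs(im(k))) + C3*cos(log(b)*im(k)))


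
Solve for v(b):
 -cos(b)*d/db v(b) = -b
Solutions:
 v(b) = C1 + Integral(b/cos(b), b)


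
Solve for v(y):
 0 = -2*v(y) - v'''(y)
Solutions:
 v(y) = C3*exp(-2^(1/3)*y) + (C1*sin(2^(1/3)*sqrt(3)*y/2) + C2*cos(2^(1/3)*sqrt(3)*y/2))*exp(2^(1/3)*y/2)


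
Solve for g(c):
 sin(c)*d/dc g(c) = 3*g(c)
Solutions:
 g(c) = C1*(cos(c) - 1)^(3/2)/(cos(c) + 1)^(3/2)


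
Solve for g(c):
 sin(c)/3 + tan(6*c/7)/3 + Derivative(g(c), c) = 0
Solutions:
 g(c) = C1 + 7*log(cos(6*c/7))/18 + cos(c)/3


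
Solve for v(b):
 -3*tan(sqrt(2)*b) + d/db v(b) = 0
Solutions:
 v(b) = C1 - 3*sqrt(2)*log(cos(sqrt(2)*b))/2


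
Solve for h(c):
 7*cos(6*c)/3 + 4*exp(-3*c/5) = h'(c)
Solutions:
 h(c) = C1 + 7*sin(6*c)/18 - 20*exp(-3*c/5)/3


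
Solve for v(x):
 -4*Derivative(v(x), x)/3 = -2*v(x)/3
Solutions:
 v(x) = C1*exp(x/2)


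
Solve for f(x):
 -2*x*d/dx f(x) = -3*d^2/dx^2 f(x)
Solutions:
 f(x) = C1 + C2*erfi(sqrt(3)*x/3)


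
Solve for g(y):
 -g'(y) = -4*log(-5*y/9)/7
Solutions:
 g(y) = C1 + 4*y*log(-y)/7 + 4*y*(-2*log(3) - 1 + log(5))/7


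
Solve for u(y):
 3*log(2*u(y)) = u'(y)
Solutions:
 -Integral(1/(log(_y) + log(2)), (_y, u(y)))/3 = C1 - y


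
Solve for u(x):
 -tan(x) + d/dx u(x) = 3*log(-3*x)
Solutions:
 u(x) = C1 + 3*x*log(-x) - 3*x + 3*x*log(3) - log(cos(x))


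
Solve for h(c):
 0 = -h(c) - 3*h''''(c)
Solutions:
 h(c) = (C1*sin(sqrt(2)*3^(3/4)*c/6) + C2*cos(sqrt(2)*3^(3/4)*c/6))*exp(-sqrt(2)*3^(3/4)*c/6) + (C3*sin(sqrt(2)*3^(3/4)*c/6) + C4*cos(sqrt(2)*3^(3/4)*c/6))*exp(sqrt(2)*3^(3/4)*c/6)


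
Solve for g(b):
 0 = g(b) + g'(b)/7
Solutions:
 g(b) = C1*exp(-7*b)


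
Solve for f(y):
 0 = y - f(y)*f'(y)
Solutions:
 f(y) = -sqrt(C1 + y^2)
 f(y) = sqrt(C1 + y^2)


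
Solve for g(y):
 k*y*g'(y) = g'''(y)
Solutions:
 g(y) = C1 + Integral(C2*airyai(k^(1/3)*y) + C3*airybi(k^(1/3)*y), y)


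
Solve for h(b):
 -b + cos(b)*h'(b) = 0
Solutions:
 h(b) = C1 + Integral(b/cos(b), b)


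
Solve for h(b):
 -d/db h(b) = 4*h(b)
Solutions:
 h(b) = C1*exp(-4*b)


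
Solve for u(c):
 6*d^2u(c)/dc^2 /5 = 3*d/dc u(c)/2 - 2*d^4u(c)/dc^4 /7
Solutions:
 u(c) = C1 + C2*exp(35^(1/3)*c*(-(75 + 11*sqrt(65))^(1/3) + 4*35^(1/3)/(75 + 11*sqrt(65))^(1/3))/20)*sin(sqrt(3)*35^(1/3)*c*(4*35^(1/3)/(75 + 11*sqrt(65))^(1/3) + (75 + 11*sqrt(65))^(1/3))/20) + C3*exp(35^(1/3)*c*(-(75 + 11*sqrt(65))^(1/3) + 4*35^(1/3)/(75 + 11*sqrt(65))^(1/3))/20)*cos(sqrt(3)*35^(1/3)*c*(4*35^(1/3)/(75 + 11*sqrt(65))^(1/3) + (75 + 11*sqrt(65))^(1/3))/20) + C4*exp(-35^(1/3)*c*(-(75 + 11*sqrt(65))^(1/3) + 4*35^(1/3)/(75 + 11*sqrt(65))^(1/3))/10)
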